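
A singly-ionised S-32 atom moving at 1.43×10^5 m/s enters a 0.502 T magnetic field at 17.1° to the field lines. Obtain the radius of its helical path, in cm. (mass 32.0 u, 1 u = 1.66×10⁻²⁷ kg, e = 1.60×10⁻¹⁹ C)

r ≈ 2.78 cm

Only the perpendicular component v⊥ = v sin17.1° = 4.20×10^4 m/s is bent by the field.
r = m v⊥ /(qB) = (5.31×10^-26)(4.20×10^4) / [(1×1.60×10^-19)(0.502)] = 0.0278 m.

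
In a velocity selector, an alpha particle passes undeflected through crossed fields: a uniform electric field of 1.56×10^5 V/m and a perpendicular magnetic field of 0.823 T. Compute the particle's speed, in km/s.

For zero net force, qE = qvB, so v = E/B.
v = (1.56×10^5) / (0.823) = 1.90×10^5 m/s.

v ≈ 190 km/s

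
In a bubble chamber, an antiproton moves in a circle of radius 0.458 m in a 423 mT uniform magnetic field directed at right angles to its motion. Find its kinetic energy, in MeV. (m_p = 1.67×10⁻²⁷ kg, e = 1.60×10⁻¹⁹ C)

K ≈ 1.80 MeV

v = qBr/m = (1×1.60×10^-19)(0.423)(0.458) / (1.67×10^-27) = 1.86×10^7 m/s.
K = ½mv² = 0.5·(1.67×10^-27)·(1.86×10^7)² = 2.88×10^-13 J = 1.80 MeV.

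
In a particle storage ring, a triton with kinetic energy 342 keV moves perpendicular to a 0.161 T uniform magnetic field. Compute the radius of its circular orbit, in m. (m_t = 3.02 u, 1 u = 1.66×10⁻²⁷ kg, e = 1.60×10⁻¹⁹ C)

Convert the energy: K = 342 keV = 5.47×10^-14 J.
v = √(2K/m) = √(2·5.47×10^-14/5.01×10^-27) = 4.67×10^6 m/s.
r = mv/(qB) = (5.01×10^-27)(4.67×10^6) / [(1×1.60×10^-19)(0.161)] = 0.909 m.

r ≈ 0.909 m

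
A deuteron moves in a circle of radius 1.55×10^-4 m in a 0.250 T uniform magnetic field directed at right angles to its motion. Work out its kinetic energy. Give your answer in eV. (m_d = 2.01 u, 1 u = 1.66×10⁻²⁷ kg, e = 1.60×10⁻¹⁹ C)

K ≈ 0.0360 eV

v = qBr/m = (1×1.60×10^-19)(0.250)(1.55×10^-4) / (3.34×10^-27) = 1860 m/s.
K = ½mv² = 0.5·(3.34×10^-27)·(1860)² = 5.76×10^-21 J = 0.0360 eV.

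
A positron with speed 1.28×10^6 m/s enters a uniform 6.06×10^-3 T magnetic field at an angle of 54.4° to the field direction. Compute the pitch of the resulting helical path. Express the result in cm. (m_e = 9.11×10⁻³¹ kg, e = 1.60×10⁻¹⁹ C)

The velocity component along B is v∥ = v cos54.4° = 7.45×10^5 m/s.
The cyclotron period T = 2πm/(qB) = 5.90×10^-9 s is set by m, q, B alone.
Pitch = v∥·T = (7.45×10^5)(5.90×10^-9) = 4.40×10^-3 m.

pitch ≈ 0.440 cm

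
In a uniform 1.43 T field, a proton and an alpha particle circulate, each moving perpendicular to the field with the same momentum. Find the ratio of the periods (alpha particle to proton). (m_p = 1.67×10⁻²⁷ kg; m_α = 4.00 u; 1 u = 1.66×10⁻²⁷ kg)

ratio ≈ 1.99

T = 2πm/(qB) is independent of speed, so T₂/T₁ = (m₂/q₂)/(m₁/q₁).
T_{alpha particle}/T_{proton} = (6.64×10^-27/2e) / (1.67×10^-27/1e) = 1.99.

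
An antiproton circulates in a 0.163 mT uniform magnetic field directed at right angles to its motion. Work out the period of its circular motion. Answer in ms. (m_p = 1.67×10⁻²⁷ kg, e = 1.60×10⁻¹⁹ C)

T ≈ 0.402 ms

The cyclotron period is independent of speed: T = 2πm/(qB).
T = 2π(1.67×10^-27) / [(1×1.60×10^-19)(1.63×10^-4)] = 4.02×10^-4 s.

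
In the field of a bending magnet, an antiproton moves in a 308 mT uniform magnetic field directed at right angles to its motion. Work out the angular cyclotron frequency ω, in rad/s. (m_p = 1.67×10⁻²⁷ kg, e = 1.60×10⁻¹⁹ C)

ω = qB/m = (1×1.60×10^-19)(0.308) / (1.67×10^-27) = 2.95×10^7 rad/s.

ω ≈ 2.95×10^7 rad/s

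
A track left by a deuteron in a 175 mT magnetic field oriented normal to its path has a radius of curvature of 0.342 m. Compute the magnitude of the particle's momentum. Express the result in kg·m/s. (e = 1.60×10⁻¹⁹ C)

p ≈ 9.58×10^-21 kg·m/s

Since qvB = mv²/r, the momentum p = mv = qBr.
p = (1×1.60×10^-19)(0.175)(0.342) = 9.58×10^-21 kg·m/s.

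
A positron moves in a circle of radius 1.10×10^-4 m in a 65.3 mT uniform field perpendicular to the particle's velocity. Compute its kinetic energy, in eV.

K ≈ 4.53 eV

v = qBr/m = (1×1.60×10^-19)(0.0653)(1.10×10^-4) / (9.11×10^-31) = 1.26×10^6 m/s.
K = ½mv² = 0.5·(9.11×10^-31)·(1.26×10^6)² = 7.25×10^-19 J = 4.53 eV.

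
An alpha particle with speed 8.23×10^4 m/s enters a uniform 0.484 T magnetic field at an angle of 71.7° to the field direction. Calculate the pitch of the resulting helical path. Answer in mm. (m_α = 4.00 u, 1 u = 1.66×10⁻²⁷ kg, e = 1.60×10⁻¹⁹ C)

The velocity component along B is v∥ = v cos71.7° = 2.58×10^4 m/s.
The cyclotron period T = 2πm/(qB) = 2.69×10^-7 s is set by m, q, B alone.
Pitch = v∥·T = (2.58×10^4)(2.69×10^-7) = 6.96×10^-3 m.

pitch ≈ 6.96 mm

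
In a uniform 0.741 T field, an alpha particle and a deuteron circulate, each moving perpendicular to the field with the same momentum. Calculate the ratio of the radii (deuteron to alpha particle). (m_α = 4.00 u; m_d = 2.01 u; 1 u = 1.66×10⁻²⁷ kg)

r = p/(qB) ⇒ at equal p, r ∝ 1/q.
r_{deuteron}/r_{alpha particle} = 2.00.

ratio ≈ 2.00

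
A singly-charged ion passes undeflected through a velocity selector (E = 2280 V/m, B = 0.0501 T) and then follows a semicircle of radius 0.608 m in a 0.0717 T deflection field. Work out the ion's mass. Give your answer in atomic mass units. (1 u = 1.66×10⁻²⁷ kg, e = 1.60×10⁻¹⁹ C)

v = E/B₁ = 4.55×10^4 m/s.
From r = mv/(qB₂), m = qB₂r/v = (1×1.60×10^-19)(0.0717)(0.608) / (4.55×10^4) = 1.53×10^-25 kg.
In atomic mass units: m = 1.53×10^-25 / 1.66×10^-27 = 92.3 u.

m ≈ 92.3 u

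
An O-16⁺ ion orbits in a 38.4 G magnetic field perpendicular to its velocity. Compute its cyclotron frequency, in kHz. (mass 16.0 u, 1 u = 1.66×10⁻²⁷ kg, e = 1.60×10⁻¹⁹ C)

f ≈ 3.68 kHz

f = qB/(2πm) = (1×1.60×10^-19)(3.84×10^-3) / [2π(2.66×10^-26)] = 3680 Hz.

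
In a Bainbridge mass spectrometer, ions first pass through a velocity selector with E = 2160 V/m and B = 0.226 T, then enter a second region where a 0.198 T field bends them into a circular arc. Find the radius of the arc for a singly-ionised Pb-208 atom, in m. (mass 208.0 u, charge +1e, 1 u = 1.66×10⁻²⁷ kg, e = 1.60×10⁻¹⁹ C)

r ≈ 0.104 m

The selector passes v = E/B = 2160/0.226 = 9560 m/s.
In the deflection region, r = mv/(qB₂) = (3.45×10^-25)(9560) / [(1×1.60×10^-19)(0.198)] = 0.104 m.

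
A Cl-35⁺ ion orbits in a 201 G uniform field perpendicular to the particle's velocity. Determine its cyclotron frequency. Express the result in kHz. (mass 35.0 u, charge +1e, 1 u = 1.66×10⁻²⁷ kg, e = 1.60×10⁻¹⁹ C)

f = qB/(2πm) = (1×1.60×10^-19)(0.0201) / [2π(5.81×10^-26)] = 8810 Hz.

f ≈ 8.81 kHz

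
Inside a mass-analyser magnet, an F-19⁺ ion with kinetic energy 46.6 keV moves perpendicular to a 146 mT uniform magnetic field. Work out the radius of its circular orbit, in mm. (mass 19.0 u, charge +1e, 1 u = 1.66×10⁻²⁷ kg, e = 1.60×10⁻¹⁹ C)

r ≈ 928 mm

Convert the energy: K = 46.6 keV = 7.46×10^-15 J.
v = √(2K/m) = √(2·7.46×10^-15/3.15×10^-26) = 6.88×10^5 m/s.
r = mv/(qB) = (3.15×10^-26)(6.88×10^5) / [(1×1.60×10^-19)(0.146)] = 0.928 m.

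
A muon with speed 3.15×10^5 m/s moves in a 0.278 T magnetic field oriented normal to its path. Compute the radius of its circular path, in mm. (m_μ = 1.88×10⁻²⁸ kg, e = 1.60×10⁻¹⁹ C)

The magnetic force provides the centripetal force: qvB = mv²/r, so r = mv/(qB).
r = (1.88×10^-28 kg)(3.15×10^5 m/s) / [(1×1.60×10^-19 C)(0.278 T)] = 1.33×10^-3 m.

r ≈ 1.33 mm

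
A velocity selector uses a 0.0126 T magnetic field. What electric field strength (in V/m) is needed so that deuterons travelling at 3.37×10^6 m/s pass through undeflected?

E ≈ 4.25×10^4 V/m

qE = qvB ⇒ E = vB = (3.37×10^6)(0.0126) = 4.25×10^4 V/m.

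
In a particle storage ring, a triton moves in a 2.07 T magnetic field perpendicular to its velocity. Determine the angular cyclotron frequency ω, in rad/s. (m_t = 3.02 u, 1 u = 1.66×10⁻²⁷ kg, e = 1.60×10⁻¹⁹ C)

ω ≈ 6.61×10^7 rad/s

ω = qB/m = (1×1.60×10^-19)(2.07) / (5.01×10^-27) = 6.61×10^7 rad/s.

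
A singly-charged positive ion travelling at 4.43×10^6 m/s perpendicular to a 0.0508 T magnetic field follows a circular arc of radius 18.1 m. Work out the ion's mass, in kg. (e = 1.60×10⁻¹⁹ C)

qvB = mv²/r ⇒ m = qBr/v.
m = (1×1.60×10^-19)(0.0508)(18.1) / (4.43×10^6) = 3.32×10^-26 kg.

m ≈ 3.32×10^-26 kg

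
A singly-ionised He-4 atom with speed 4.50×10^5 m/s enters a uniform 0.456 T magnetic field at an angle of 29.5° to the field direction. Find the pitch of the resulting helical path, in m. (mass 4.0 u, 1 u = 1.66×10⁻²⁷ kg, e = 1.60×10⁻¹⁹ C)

pitch ≈ 0.224 m

The velocity component along B is v∥ = v cos29.5° = 3.92×10^5 m/s.
The cyclotron period T = 2πm/(qB) = 5.72×10^-7 s is set by m, q, B alone.
Pitch = v∥·T = (3.92×10^5)(5.72×10^-7) = 0.224 m.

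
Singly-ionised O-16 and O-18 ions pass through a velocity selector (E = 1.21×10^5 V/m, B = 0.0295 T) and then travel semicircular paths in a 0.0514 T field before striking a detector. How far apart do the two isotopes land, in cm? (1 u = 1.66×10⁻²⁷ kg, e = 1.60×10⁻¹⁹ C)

Both emerge at v = E/B₁ = 4.10×10^6 m/s.
r = mv/(qB₂), so r₁ = 13.25 m and r₂ = 14.90 m, giving Δr = 1.66 m.
After a semicircle each ion lands a diameter 2r from the entry slit, so the separation is 2Δr = 3.31 m.

Δd ≈ 331 cm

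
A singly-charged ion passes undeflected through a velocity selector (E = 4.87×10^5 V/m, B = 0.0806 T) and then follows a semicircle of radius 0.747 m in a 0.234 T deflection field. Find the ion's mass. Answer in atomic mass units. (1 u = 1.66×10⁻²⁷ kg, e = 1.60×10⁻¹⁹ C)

v = E/B₁ = 6.04×10^6 m/s.
From r = mv/(qB₂), m = qB₂r/v = (1×1.60×10^-19)(0.234)(0.747) / (6.04×10^6) = 4.63×10^-27 kg.
In atomic mass units: m = 4.63×10^-27 / 1.66×10^-27 = 2.79 u.

m ≈ 2.79 u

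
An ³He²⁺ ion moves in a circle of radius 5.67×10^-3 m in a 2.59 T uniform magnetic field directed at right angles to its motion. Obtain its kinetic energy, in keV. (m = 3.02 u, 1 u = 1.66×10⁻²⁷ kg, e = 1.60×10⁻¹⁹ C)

v = qBr/m = (2×1.60×10^-19)(2.59)(5.67×10^-3) / (5.01×10^-27) = 9.37×10^5 m/s.
K = ½mv² = 0.5·(5.01×10^-27)·(9.37×10^5)² = 2.20×10^-15 J = 13.8 keV.

K ≈ 13.8 keV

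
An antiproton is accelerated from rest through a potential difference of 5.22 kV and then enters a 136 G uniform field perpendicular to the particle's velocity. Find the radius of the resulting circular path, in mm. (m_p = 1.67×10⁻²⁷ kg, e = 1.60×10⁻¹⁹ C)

The kinetic energy gained is K = qV = (1×1.60×10^-19)(5220) = 8.35×10^-16 J.
v = √(2K/m) = 1.00×10^6 m/s.
r = mv/(qB) = (1.67×10^-27)(1.00×10^6) / [(1×1.60×10^-19)(0.0136)] = 0.768 m.

r ≈ 768 mm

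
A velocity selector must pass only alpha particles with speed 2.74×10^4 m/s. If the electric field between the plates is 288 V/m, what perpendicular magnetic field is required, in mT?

B ≈ 10.5 mT

qE = qvB ⇒ B = E/v = (288) / (2.74×10^4) = 0.0105 T.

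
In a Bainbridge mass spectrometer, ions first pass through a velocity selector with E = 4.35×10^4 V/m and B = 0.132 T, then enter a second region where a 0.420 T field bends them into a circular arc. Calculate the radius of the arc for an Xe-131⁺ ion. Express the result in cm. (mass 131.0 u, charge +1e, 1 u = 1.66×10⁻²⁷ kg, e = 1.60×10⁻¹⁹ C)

r ≈ 107 cm

The selector passes v = E/B = 4.35×10^4/0.132 = 3.30×10^5 m/s.
In the deflection region, r = mv/(qB₂) = (2.17×10^-25)(3.30×10^5) / [(1×1.60×10^-19)(0.420)] = 1.07 m.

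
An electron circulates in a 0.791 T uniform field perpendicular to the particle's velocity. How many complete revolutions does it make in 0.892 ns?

T = 2πm/(qB) = 2π(9.11×10^-31) / [(1×1.60×10^-19)(0.791)] = 4.5227×10^-11 s.
N = t/T = 8.92×10^-10 / 4.5227×10^-11 ≈ 19.72, so 19 complete revolutions.

N = 19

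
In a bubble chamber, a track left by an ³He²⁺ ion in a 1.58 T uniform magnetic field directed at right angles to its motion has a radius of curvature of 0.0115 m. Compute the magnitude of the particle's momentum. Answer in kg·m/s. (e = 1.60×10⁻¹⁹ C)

Since qvB = mv²/r, the momentum p = mv = qBr.
p = (2×1.60×10^-19)(1.58)(0.0115) = 5.81×10^-21 kg·m/s.

p ≈ 5.81×10^-21 kg·m/s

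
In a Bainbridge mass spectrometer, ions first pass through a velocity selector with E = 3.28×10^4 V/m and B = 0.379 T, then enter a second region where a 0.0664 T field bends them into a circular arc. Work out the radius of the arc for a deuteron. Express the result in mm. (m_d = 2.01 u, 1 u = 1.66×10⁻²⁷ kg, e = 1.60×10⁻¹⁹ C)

The selector passes v = E/B = 3.28×10^4/0.379 = 8.65×10^4 m/s.
In the deflection region, r = mv/(qB₂) = (3.34×10^-27)(8.65×10^4) / [(1×1.60×10^-19)(0.0664)] = 0.0272 m.

r ≈ 27.2 mm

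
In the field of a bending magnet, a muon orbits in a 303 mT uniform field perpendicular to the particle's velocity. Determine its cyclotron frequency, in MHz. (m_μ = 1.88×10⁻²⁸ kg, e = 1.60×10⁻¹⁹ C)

f ≈ 41.0 MHz

f = qB/(2πm) = (1×1.60×10^-19)(0.303) / [2π(1.88×10^-28)] = 4.10×10^7 Hz.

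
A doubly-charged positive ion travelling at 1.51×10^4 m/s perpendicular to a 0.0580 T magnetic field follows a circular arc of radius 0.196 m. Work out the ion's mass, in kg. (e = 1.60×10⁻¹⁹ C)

qvB = mv²/r ⇒ m = qBr/v.
m = (2×1.60×10^-19)(0.0580)(0.196) / (1.51×10^4) = 2.41×10^-25 kg.

m ≈ 2.41×10^-25 kg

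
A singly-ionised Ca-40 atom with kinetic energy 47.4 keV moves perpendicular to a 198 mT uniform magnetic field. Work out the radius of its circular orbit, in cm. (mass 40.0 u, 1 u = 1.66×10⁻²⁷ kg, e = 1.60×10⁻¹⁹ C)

Convert the energy: K = 47.4 keV = 7.58×10^-15 J.
v = √(2K/m) = √(2·7.58×10^-15/6.64×10^-26) = 4.78×10^5 m/s.
r = mv/(qB) = (6.64×10^-26)(4.78×10^5) / [(1×1.60×10^-19)(0.198)] = 1.00 m.

r ≈ 100 cm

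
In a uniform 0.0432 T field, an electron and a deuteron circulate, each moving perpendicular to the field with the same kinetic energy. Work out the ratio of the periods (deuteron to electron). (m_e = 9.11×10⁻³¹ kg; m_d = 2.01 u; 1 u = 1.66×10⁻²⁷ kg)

ratio ≈ 3660

T = 2πm/(qB) is independent of speed, so T₂/T₁ = (m₂/q₂)/(m₁/q₁).
T_{deuteron}/T_{electron} = (3.34×10^-27/1e) / (9.11×10^-31/1e) = 3660.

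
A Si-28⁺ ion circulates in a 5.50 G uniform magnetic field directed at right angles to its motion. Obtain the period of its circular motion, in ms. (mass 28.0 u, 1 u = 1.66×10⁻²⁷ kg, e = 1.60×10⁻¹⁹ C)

The cyclotron period is independent of speed: T = 2πm/(qB).
T = 2π(4.65×10^-26) / [(1×1.60×10^-19)(5.50×10^-4)] = 3.32×10^-3 s.

T ≈ 3.32 ms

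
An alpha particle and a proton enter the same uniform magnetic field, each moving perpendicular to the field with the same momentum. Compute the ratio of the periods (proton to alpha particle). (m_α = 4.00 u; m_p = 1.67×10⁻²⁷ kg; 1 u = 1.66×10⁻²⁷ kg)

T = 2πm/(qB) is independent of speed, so T₂/T₁ = (m₂/q₂)/(m₁/q₁).
T_{proton}/T_{alpha particle} = (1.67×10^-27/1e) / (6.64×10^-27/2e) = 0.503.

ratio ≈ 0.503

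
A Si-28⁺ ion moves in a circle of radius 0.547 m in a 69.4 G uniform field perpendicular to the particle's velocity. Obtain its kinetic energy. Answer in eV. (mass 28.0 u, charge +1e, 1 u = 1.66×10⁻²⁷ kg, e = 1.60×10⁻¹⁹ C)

v = qBr/m = (1×1.60×10^-19)(6.94×10^-3)(0.547) / (4.65×10^-26) = 1.31×10^4 m/s.
K = ½mv² = 0.5·(4.65×10^-26)·(1.31×10^4)² = 3.97×10^-18 J = 24.8 eV.

K ≈ 24.8 eV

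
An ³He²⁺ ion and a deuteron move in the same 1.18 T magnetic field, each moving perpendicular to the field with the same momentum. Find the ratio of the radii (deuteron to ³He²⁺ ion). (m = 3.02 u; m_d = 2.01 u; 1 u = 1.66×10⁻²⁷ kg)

r = p/(qB) ⇒ at equal p, r ∝ 1/q.
r_{deuteron}/r_{³He²⁺ ion} = 2.00.

ratio ≈ 2.00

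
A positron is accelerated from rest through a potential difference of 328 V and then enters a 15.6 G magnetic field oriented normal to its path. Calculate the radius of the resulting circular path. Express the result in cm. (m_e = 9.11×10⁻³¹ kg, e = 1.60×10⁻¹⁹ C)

The kinetic energy gained is K = qV = (1×1.60×10^-19)(328) = 5.25×10^-17 J.
v = √(2K/m) = 1.07×10^7 m/s.
r = mv/(qB) = (9.11×10^-31)(1.07×10^7) / [(1×1.60×10^-19)(1.56×10^-3)] = 0.0392 m.

r ≈ 3.92 cm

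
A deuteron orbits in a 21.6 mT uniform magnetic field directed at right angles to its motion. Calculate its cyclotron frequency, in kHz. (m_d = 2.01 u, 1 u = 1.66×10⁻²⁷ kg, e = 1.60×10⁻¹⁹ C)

f ≈ 165 kHz

f = qB/(2πm) = (1×1.60×10^-19)(0.0216) / [2π(3.34×10^-27)] = 1.65×10^5 Hz.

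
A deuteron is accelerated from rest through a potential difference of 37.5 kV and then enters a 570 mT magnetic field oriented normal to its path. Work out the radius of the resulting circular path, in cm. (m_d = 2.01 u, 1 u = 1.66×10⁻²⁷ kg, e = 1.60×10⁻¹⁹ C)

r ≈ 6.94 cm

The kinetic energy gained is K = qV = (1×1.60×10^-19)(3.75×10^4) = 6.00×10^-15 J.
v = √(2K/m) = 1.90×10^6 m/s.
r = mv/(qB) = (3.34×10^-27)(1.90×10^6) / [(1×1.60×10^-19)(0.570)] = 0.0694 m.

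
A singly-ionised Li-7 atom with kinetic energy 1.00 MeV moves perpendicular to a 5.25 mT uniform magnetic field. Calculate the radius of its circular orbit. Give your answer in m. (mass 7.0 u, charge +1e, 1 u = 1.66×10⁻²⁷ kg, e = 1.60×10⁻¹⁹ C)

r ≈ 72.6 m

Convert the energy: K = 1.00 MeV = 1.60×10^-13 J.
v = √(2K/m) = √(2·1.60×10^-13/1.16×10^-26) = 5.25×10^6 m/s.
r = mv/(qB) = (1.16×10^-26)(5.25×10^6) / [(1×1.60×10^-19)(5.25×10^-3)] = 72.6 m.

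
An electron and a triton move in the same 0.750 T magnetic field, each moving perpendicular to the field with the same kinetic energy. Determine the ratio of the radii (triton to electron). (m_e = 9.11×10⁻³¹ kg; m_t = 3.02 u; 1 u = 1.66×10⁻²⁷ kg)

r = √(2mK)/(qB) ⇒ at equal K, r ∝ √m/q.
r_{triton}/r_{electron} = 74.2.

ratio ≈ 74.2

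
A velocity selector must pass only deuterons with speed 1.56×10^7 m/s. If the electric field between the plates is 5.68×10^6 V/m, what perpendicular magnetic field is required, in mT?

qE = qvB ⇒ B = E/v = (5.68×10^6) / (1.56×10^7) = 0.364 T.

B ≈ 364 mT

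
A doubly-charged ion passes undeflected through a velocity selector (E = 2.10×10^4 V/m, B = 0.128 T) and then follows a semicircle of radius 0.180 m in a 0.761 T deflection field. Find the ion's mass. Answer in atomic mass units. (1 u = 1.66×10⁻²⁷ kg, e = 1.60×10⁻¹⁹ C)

m ≈ 161 u

v = E/B₁ = 1.64×10^5 m/s.
From r = mv/(qB₂), m = qB₂r/v = (2×1.60×10^-19)(0.761)(0.180) / (1.64×10^5) = 2.67×10^-25 kg.
In atomic mass units: m = 2.67×10^-25 / 1.66×10^-27 = 161 u.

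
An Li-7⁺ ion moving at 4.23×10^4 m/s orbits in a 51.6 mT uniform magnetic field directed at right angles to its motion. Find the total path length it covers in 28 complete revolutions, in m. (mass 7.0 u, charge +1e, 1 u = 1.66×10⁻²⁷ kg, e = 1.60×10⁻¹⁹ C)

r = mv/(qB) = 0.0595 m, so one revolution covers 2πr = 0.374 m.
In 28 revolutions: L = 28·2πr = 10.5 m.

L ≈ 10.5 m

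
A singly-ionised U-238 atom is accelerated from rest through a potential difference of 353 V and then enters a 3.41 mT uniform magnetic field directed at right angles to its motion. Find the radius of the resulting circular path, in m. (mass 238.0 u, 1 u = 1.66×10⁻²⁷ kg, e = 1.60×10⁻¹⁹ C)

The kinetic energy gained is K = qV = (1×1.60×10^-19)(353) = 5.65×10^-17 J.
v = √(2K/m) = 1.69×10^4 m/s.
r = mv/(qB) = (3.95×10^-25)(1.69×10^4) / [(1×1.60×10^-19)(3.41×10^-3)] = 12.2 m.

r ≈ 12.2 m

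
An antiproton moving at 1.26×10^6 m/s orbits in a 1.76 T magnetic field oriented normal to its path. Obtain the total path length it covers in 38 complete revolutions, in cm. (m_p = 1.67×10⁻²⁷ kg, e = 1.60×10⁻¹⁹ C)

r = mv/(qB) = 7.47×10^-3 m, so one revolution covers 2πr = 0.0469 m.
In 38 revolutions: L = 38·2πr = 1.78 m.

L ≈ 178 cm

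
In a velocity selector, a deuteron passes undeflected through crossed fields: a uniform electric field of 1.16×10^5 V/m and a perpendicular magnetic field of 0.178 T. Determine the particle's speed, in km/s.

v ≈ 652 km/s

For zero net force, qE = qvB, so v = E/B.
v = (1.16×10^5) / (0.178) = 6.52×10^5 m/s.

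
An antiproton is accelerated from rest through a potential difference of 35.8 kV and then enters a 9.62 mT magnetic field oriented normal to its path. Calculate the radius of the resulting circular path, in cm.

The kinetic energy gained is K = qV = (1×1.60×10^-19)(3.58×10^4) = 5.73×10^-15 J.
v = √(2K/m) = 2.62×10^6 m/s.
r = mv/(qB) = (1.67×10^-27)(2.62×10^6) / [(1×1.60×10^-19)(9.62×10^-3)] = 2.84 m.

r ≈ 284 cm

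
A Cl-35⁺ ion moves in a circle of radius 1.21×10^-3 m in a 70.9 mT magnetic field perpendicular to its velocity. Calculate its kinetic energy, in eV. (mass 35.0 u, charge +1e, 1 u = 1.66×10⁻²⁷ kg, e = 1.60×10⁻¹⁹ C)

K ≈ 0.0101 eV

v = qBr/m = (1×1.60×10^-19)(0.0709)(1.21×10^-3) / (5.81×10^-26) = 236 m/s.
K = ½mv² = 0.5·(5.81×10^-26)·(236)² = 1.62×10^-21 J = 0.0101 eV.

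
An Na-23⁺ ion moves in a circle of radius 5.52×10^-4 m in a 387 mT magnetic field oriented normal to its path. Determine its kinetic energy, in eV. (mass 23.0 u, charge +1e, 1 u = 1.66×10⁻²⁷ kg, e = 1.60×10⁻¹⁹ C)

v = qBr/m = (1×1.60×10^-19)(0.387)(5.52×10^-4) / (3.82×10^-26) = 895 m/s.
K = ½mv² = 0.5·(3.82×10^-26)·(895)² = 1.53×10^-20 J = 0.0956 eV.

K ≈ 0.0956 eV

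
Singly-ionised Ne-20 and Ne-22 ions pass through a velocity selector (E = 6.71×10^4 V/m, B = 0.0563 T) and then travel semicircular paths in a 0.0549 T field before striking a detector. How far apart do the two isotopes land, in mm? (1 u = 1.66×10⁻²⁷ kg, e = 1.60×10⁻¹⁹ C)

Both emerge at v = E/B₁ = 1.19×10^6 m/s.
r = mv/(qB₂), so r₁ = 4.505 m and r₂ = 4.955 m, giving Δr = 0.450 m.
After a semicircle each ion lands a diameter 2r from the entry slit, so the separation is 2Δr = 0.901 m.

Δd ≈ 901 mm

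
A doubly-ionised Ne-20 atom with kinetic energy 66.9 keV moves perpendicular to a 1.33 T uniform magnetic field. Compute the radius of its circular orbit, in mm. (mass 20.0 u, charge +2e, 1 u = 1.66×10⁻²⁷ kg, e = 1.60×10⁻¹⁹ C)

Convert the energy: K = 66.9 keV = 1.07×10^-14 J.
v = √(2K/m) = √(2·1.07×10^-14/3.32×10^-26) = 8.03×10^5 m/s.
r = mv/(qB) = (3.32×10^-26)(8.03×10^5) / [(2×1.60×10^-19)(1.33)] = 0.0626 m.

r ≈ 62.6 mm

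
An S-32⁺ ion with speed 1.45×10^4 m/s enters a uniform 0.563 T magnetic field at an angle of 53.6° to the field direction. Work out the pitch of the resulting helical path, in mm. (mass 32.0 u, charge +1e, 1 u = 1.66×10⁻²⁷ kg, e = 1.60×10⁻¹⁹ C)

The velocity component along B is v∥ = v cos53.6° = 8600 m/s.
The cyclotron period T = 2πm/(qB) = 3.71×10^-6 s is set by m, q, B alone.
Pitch = v∥·T = (8600)(3.71×10^-6) = 0.0319 m.

pitch ≈ 31.9 mm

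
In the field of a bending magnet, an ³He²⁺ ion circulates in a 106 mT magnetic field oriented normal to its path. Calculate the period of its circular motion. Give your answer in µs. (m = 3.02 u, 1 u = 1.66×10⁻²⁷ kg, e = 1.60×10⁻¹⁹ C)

The cyclotron period is independent of speed: T = 2πm/(qB).
T = 2π(5.01×10^-27) / [(2×1.60×10^-19)(0.106)] = 9.29×10^-7 s.

T ≈ 0.929 µs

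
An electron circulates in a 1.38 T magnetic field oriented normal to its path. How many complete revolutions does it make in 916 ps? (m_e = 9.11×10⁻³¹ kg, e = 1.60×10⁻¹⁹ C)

T = 2πm/(qB) = 2π(9.11×10^-31) / [(1×1.60×10^-19)(1.38)] = 2.5924×10^-11 s.
N = t/T = 9.16×10^-10 / 2.5924×10^-11 ≈ 35.33, so 35 complete revolutions.

N = 35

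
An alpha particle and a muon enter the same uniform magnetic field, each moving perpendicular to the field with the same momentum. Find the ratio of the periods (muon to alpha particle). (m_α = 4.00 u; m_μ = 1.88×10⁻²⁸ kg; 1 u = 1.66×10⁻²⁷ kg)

T = 2πm/(qB) is independent of speed, so T₂/T₁ = (m₂/q₂)/(m₁/q₁).
T_{muon}/T_{alpha particle} = (1.88×10^-28/1e) / (6.64×10^-27/2e) = 0.0566.

ratio ≈ 0.0566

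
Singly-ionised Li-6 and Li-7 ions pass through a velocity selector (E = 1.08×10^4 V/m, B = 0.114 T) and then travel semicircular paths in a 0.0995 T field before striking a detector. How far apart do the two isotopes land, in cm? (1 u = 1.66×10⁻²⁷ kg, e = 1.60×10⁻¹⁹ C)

Both emerge at v = E/B₁ = 9.47×10^4 m/s.
r = mv/(qB₂), so r₁ = 0.05927 m and r₂ = 0.06915 m, giving Δr = 9.88×10^-3 m.
After a semicircle each ion lands a diameter 2r from the entry slit, so the separation is 2Δr = 0.0198 m.

Δd ≈ 1.98 cm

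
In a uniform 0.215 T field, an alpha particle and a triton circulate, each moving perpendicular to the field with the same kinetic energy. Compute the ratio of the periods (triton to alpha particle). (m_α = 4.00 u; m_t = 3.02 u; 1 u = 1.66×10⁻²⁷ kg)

T = 2πm/(qB) is independent of speed, so T₂/T₁ = (m₂/q₂)/(m₁/q₁).
T_{triton}/T_{alpha particle} = (5.01×10^-27/1e) / (6.64×10^-27/2e) = 1.51.

ratio ≈ 1.51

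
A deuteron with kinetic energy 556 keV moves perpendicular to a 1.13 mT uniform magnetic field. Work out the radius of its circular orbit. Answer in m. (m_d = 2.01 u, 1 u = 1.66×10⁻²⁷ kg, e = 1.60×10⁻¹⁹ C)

r ≈ 135 m

Convert the energy: K = 556 keV = 8.90×10^-14 J.
v = √(2K/m) = √(2·8.90×10^-14/3.34×10^-27) = 7.30×10^6 m/s.
r = mv/(qB) = (3.34×10^-27)(7.30×10^6) / [(1×1.60×10^-19)(1.13×10^-3)] = 135 m.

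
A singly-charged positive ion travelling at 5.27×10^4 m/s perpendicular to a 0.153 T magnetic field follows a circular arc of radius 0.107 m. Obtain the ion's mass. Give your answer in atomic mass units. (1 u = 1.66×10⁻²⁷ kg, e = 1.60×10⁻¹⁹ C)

qvB = mv²/r ⇒ m = qBr/v.
m = (1×1.60×10^-19)(0.153)(0.107) / (5.27×10^4) = 4.97×10^-26 kg = 29.9 u.

m ≈ 29.9 u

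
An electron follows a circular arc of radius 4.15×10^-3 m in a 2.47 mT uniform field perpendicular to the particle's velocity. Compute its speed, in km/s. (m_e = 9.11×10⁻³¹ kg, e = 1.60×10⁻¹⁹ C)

v ≈ 1800 km/s

From qvB = mv²/r, v = qBr/m.
v = (1×1.60×10^-19)(2.47×10^-3)(4.15×10^-3) / (9.11×10^-31) = 1.80×10^6 m/s.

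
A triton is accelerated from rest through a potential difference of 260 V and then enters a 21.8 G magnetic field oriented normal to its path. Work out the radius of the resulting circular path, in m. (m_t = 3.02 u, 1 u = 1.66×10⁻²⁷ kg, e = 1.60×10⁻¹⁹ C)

The kinetic energy gained is K = qV = (1×1.60×10^-19)(260) = 4.16×10^-17 J.
v = √(2K/m) = 1.29×10^5 m/s.
r = mv/(qB) = (5.01×10^-27)(1.29×10^5) / [(1×1.60×10^-19)(2.18×10^-3)] = 1.85 m.

r ≈ 1.85 m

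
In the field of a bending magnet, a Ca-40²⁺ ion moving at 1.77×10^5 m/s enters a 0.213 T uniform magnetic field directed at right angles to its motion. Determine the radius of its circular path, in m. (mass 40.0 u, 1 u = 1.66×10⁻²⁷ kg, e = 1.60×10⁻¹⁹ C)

The magnetic force provides the centripetal force: qvB = mv²/r, so r = mv/(qB).
r = (6.64×10^-26 kg)(1.77×10^5 m/s) / [(2×1.60×10^-19 C)(0.213 T)] = 0.172 m.

r ≈ 0.172 m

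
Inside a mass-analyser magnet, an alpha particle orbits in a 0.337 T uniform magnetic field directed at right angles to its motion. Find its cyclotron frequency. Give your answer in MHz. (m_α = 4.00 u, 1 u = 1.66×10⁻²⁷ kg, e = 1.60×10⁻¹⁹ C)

f = qB/(2πm) = (2×1.60×10^-19)(0.337) / [2π(6.64×10^-27)] = 2.58×10^6 Hz.

f ≈ 2.58 MHz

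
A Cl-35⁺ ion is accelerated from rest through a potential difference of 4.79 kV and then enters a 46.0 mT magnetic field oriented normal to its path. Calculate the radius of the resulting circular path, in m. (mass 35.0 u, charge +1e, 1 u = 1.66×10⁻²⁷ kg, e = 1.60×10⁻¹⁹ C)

The kinetic energy gained is K = qV = (1×1.60×10^-19)(4790) = 7.66×10^-16 J.
v = √(2K/m) = 1.62×10^5 m/s.
r = mv/(qB) = (5.81×10^-26)(1.62×10^5) / [(1×1.60×10^-19)(0.0460)] = 1.28 m.

r ≈ 1.28 m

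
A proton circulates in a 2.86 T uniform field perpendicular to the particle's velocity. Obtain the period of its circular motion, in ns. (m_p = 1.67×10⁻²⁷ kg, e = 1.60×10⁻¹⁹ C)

The cyclotron period is independent of speed: T = 2πm/(qB).
T = 2π(1.67×10^-27) / [(1×1.60×10^-19)(2.86)] = 2.29×10^-8 s.

T ≈ 22.9 ns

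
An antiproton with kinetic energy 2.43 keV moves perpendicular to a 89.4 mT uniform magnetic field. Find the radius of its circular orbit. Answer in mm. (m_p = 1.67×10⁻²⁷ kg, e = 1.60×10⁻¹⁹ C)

Convert the energy: K = 2.43 keV = 3.89×10^-16 J.
v = √(2K/m) = √(2·3.89×10^-16/1.67×10^-27) = 6.82×10^5 m/s.
r = mv/(qB) = (1.67×10^-27)(6.82×10^5) / [(1×1.60×10^-19)(0.0894)] = 0.0797 m.

r ≈ 79.7 mm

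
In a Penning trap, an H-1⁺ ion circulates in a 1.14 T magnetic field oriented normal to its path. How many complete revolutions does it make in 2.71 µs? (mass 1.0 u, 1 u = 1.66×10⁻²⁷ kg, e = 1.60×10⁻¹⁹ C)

N = 47

T = 2πm/(qB) = 2π(1.66×10^-27) / [(1×1.60×10^-19)(1.14)] = 5.7182×10^-8 s.
N = t/T = 2.71×10^-6 / 5.7182×10^-8 ≈ 47.39, so 47 complete revolutions.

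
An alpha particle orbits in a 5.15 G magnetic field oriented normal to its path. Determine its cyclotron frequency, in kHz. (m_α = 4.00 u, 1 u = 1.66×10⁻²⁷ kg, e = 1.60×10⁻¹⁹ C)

f = qB/(2πm) = (2×1.60×10^-19)(5.15×10^-4) / [2π(6.64×10^-27)] = 3950 Hz.

f ≈ 3.95 kHz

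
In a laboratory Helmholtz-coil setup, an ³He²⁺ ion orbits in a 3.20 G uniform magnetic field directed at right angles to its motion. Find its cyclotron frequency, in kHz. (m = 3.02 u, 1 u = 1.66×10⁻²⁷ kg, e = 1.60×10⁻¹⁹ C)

f = qB/(2πm) = (2×1.60×10^-19)(3.20×10^-4) / [2π(5.01×10^-27)] = 3250 Hz.

f ≈ 3.25 kHz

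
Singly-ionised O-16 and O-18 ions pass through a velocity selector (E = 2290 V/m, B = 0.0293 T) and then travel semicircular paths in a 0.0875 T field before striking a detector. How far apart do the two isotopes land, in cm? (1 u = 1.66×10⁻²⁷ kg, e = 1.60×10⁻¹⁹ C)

Δd ≈ 3.71 cm

Both emerge at v = E/B₁ = 7.82×10^4 m/s.
r = mv/(qB₂), so r₁ = 0.1483 m and r₂ = 0.1668 m, giving Δr = 0.0185 m.
After a semicircle each ion lands a diameter 2r from the entry slit, so the separation is 2Δr = 0.0371 m.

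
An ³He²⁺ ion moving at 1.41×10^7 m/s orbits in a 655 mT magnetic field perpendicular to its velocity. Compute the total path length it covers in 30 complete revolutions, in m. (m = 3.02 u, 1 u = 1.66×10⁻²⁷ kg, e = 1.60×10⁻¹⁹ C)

r = mv/(qB) = 0.337 m, so one revolution covers 2πr = 2.12 m.
In 30 revolutions: L = 30·2πr = 63.6 m.

L ≈ 63.6 m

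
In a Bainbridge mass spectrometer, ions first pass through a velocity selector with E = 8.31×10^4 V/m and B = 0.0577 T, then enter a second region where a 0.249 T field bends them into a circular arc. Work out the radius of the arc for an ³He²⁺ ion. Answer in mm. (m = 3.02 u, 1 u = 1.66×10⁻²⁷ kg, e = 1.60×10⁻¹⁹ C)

r ≈ 90.6 mm

The selector passes v = E/B = 8.31×10^4/0.0577 = 1.44×10^6 m/s.
In the deflection region, r = mv/(qB₂) = (5.01×10^-27)(1.44×10^6) / [(2×1.60×10^-19)(0.249)] = 0.0906 m.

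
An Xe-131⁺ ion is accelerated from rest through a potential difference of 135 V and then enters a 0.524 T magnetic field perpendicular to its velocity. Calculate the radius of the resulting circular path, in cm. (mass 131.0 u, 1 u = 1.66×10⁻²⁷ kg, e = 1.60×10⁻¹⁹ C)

r ≈ 3.66 cm

The kinetic energy gained is K = qV = (1×1.60×10^-19)(135) = 2.16×10^-17 J.
v = √(2K/m) = 1.41×10^4 m/s.
r = mv/(qB) = (2.17×10^-25)(1.41×10^4) / [(1×1.60×10^-19)(0.524)] = 0.0366 m.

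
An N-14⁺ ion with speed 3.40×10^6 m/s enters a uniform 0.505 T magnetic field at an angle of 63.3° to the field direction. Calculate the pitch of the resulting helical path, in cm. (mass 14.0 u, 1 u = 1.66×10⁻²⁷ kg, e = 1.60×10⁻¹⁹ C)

pitch ≈ 276 cm

The velocity component along B is v∥ = v cos63.3° = 1.53×10^6 m/s.
The cyclotron period T = 2πm/(qB) = 1.81×10^-6 s is set by m, q, B alone.
Pitch = v∥·T = (1.53×10^6)(1.81×10^-6) = 2.76 m.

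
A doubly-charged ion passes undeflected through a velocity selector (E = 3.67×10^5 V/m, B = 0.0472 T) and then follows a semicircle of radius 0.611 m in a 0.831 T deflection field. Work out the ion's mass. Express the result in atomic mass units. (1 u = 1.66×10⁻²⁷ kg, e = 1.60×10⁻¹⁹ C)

m ≈ 12.6 u

v = E/B₁ = 7.78×10^6 m/s.
From r = mv/(qB₂), m = qB₂r/v = (2×1.60×10^-19)(0.831)(0.611) / (7.78×10^6) = 2.09×10^-26 kg.
In atomic mass units: m = 2.09×10^-26 / 1.66×10^-27 = 12.6 u.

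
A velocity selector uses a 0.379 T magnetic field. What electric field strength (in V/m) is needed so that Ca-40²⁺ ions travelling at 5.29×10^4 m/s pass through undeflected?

qE = qvB ⇒ E = vB = (5.29×10^4)(0.379) = 2.00×10^4 V/m.

E ≈ 2.00×10^4 V/m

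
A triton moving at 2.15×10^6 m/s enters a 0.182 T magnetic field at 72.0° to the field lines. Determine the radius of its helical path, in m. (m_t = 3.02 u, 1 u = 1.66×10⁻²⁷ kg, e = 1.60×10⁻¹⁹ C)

r ≈ 0.352 m

Only the perpendicular component v⊥ = v sin72.0° = 2.04×10^6 m/s is bent by the field.
r = m v⊥ /(qB) = (5.01×10^-27)(2.04×10^6) / [(1×1.60×10^-19)(0.182)] = 0.352 m.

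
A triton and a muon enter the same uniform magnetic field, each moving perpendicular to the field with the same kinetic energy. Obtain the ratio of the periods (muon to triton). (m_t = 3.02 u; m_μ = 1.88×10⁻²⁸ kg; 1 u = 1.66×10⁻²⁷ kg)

ratio ≈ 0.0375

T = 2πm/(qB) is independent of speed, so T₂/T₁ = (m₂/q₂)/(m₁/q₁).
T_{muon}/T_{triton} = (1.88×10^-28/1e) / (5.01×10^-27/1e) = 0.0375.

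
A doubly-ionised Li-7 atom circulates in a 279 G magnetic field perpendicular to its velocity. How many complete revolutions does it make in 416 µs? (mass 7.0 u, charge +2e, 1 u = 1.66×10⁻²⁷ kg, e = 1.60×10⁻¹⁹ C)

N = 50

T = 2πm/(qB) = 2π(1.162×10^-26) / [(2×1.60×10^-19)(0.0279)] = 8.1777×10^-6 s.
N = t/T = 4.16×10^-4 / 8.1777×10^-6 ≈ 50.87, so 50 complete revolutions.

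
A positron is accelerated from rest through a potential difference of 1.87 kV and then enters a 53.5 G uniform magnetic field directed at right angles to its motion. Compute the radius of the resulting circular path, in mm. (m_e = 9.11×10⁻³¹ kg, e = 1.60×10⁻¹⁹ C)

The kinetic energy gained is K = qV = (1×1.60×10^-19)(1870) = 2.99×10^-16 J.
v = √(2K/m) = 2.56×10^7 m/s.
r = mv/(qB) = (9.11×10^-31)(2.56×10^7) / [(1×1.60×10^-19)(5.35×10^-3)] = 0.0273 m.

r ≈ 27.3 mm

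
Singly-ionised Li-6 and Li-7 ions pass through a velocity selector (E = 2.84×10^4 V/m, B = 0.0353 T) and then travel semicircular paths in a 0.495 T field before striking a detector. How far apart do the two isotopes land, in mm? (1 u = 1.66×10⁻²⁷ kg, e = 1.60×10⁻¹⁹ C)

Δd ≈ 33.7 mm

Both emerge at v = E/B₁ = 8.05×10^5 m/s.
r = mv/(qB₂), so r₁ = 0.1012 m and r₂ = 0.1180 m, giving Δr = 0.0169 m.
After a semicircle each ion lands a diameter 2r from the entry slit, so the separation is 2Δr = 0.0337 m.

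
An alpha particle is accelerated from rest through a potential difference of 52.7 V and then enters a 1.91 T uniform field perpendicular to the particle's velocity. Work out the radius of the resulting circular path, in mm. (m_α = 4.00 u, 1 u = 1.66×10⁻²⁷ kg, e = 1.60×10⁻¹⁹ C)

The kinetic energy gained is K = qV = (2×1.60×10^-19)(52.7) = 1.69×10^-17 J.
v = √(2K/m) = 7.13×10^4 m/s.
r = mv/(qB) = (6.64×10^-27)(7.13×10^4) / [(2×1.60×10^-19)(1.91)] = 7.74×10^-4 m.

r ≈ 0.774 mm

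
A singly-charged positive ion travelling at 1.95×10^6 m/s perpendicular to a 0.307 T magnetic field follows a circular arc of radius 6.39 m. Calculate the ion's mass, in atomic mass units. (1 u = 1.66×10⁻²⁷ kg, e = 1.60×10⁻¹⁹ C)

m ≈ 97.0 u

qvB = mv²/r ⇒ m = qBr/v.
m = (1×1.60×10^-19)(0.307)(6.39) / (1.95×10^6) = 1.61×10^-25 kg = 97.0 u.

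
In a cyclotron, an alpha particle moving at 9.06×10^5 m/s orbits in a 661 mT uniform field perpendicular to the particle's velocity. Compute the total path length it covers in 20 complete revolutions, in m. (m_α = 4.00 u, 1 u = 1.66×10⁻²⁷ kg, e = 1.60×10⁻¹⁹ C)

L ≈ 3.57 m

r = mv/(qB) = 0.0284 m, so one revolution covers 2πr = 0.179 m.
In 20 revolutions: L = 20·2πr = 3.57 m.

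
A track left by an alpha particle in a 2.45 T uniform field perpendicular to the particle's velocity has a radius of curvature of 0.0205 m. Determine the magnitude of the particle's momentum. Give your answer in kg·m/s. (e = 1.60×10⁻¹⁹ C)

Since qvB = mv²/r, the momentum p = mv = qBr.
p = (2×1.60×10^-19)(2.45)(0.0205) = 1.61×10^-20 kg·m/s.

p ≈ 1.61×10^-20 kg·m/s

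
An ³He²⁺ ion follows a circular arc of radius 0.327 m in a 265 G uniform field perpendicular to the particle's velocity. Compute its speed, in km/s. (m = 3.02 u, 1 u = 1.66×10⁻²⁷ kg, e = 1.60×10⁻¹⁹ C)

v ≈ 553 km/s

From qvB = mv²/r, v = qBr/m.
v = (2×1.60×10^-19)(0.0265)(0.327) / (5.01×10^-27) = 5.53×10^5 m/s.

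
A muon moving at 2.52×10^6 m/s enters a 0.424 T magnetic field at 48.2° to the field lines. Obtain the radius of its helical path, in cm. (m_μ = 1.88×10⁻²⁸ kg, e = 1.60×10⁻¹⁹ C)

Only the perpendicular component v⊥ = v sin48.2° = 1.88×10^6 m/s is bent by the field.
r = m v⊥ /(qB) = (1.88×10^-28)(1.88×10^6) / [(1×1.60×10^-19)(0.424)] = 5.21×10^-3 m.

r ≈ 0.521 cm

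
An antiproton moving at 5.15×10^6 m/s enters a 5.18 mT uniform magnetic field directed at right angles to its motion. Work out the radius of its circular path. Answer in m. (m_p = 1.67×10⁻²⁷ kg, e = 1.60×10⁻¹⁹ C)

r ≈ 10.4 m

The magnetic force provides the centripetal force: qvB = mv²/r, so r = mv/(qB).
r = (1.67×10^-27 kg)(5.15×10^6 m/s) / [(1×1.60×10^-19 C)(5.18×10^-3 T)] = 10.4 m.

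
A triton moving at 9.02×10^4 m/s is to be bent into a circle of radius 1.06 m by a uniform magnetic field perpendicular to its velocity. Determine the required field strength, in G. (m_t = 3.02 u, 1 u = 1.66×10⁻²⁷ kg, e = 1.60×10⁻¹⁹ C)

B ≈ 26.7 G

qvB = mv²/r gives B = mv/(qr).
B = (5.01×10^-27)(9.02×10^4) / [(1×1.60×10^-19)(1.06)] = 2.67×10^-3 T.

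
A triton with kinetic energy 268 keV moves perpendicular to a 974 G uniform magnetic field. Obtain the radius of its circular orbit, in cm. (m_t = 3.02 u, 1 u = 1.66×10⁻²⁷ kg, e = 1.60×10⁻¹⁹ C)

Convert the energy: K = 268 keV = 4.29×10^-14 J.
v = √(2K/m) = √(2·4.29×10^-14/5.01×10^-27) = 4.14×10^6 m/s.
r = mv/(qB) = (5.01×10^-27)(4.14×10^6) / [(1×1.60×10^-19)(0.0974)] = 1.33 m.

r ≈ 133 cm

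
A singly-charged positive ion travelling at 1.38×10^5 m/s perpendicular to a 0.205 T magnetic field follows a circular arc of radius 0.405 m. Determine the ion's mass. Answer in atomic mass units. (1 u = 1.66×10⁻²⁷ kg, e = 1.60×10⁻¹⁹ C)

qvB = mv²/r ⇒ m = qBr/v.
m = (1×1.60×10^-19)(0.205)(0.405) / (1.38×10^5) = 9.63×10^-26 kg = 58.0 u.

m ≈ 58.0 u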